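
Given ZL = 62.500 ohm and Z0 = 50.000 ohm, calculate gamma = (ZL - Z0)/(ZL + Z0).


gamma = (62.500 - 50.000) / (62.500 + 50.000) = 0.1111

0.1111


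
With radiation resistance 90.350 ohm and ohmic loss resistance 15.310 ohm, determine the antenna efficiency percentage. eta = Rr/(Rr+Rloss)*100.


eta = 90.350 / (90.350 + 15.310) * 100 = 85.51%

85.51%


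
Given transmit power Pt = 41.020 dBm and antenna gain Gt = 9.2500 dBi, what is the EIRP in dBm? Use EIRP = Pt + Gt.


EIRP = Pt + Gt = 41.020 + 9.2500 = 50.27 dBm

50.27 dBm


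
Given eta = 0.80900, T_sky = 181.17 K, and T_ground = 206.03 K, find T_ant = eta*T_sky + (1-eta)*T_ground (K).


T_ant = 0.80900 * 181.17 + (1 - 0.80900) * 206.03 = 185.9 K

185.9 K


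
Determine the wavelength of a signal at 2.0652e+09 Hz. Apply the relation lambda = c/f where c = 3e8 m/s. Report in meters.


lambda = c / f = 3.0000e+08 / 2.0652e+09 = 0.1453 m

0.1453 m


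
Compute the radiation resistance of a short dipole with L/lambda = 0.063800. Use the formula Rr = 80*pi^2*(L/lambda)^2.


Rr = 80 * pi^2 * (0.063800)^2 = 80 * 9.869604 * 4.070440e-03 = 3.214 ohm

3.214 ohm


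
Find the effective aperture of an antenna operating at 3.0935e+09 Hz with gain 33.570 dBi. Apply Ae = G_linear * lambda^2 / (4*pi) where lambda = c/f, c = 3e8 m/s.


lambda = c / f = 3.0000e+08 / 3.0935e+09 = 0.09697753 m
G_linear = 10^(33.570/10) = 2275.097
Ae = G_linear * lambda^2 / (4*pi) = 2275.097 * 0.09697753^2 / (4*pi) = 1.703 m^2

1.703 m^2


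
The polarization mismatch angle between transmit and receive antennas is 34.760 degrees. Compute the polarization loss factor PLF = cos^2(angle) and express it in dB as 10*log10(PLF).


PLF_linear = cos^2(34.760 deg) = 0.6749402
PLF_dB = 10 * log10(0.6749402) = -1.707 dB

-1.707 dB


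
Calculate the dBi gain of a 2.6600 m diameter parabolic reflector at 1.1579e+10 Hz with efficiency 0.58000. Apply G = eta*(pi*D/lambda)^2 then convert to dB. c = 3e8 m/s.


lambda = c / f = 3.0000e+08 / 1.1579e+10 = 0.02590897 m
G_linear = 0.58000 * (pi * 2.6600 / 0.02590897)^2 = 60337.97
G_dBi = 10 * log10(60337.97) = 47.81 dBi

47.81 dBi


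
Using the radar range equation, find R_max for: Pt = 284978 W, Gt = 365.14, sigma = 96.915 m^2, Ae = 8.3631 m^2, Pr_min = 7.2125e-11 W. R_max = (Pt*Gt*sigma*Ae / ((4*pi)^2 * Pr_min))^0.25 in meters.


R^4 = 284978*365.14*96.915*8.3631 / ((4*pi)^2 * 7.2125e-11) = 7.404973e+18
R_max = 7.404973e+18^0.25 = 52165 m

52165 m


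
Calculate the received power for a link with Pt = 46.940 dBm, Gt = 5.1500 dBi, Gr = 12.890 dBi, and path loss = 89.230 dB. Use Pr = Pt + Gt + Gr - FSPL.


Pr = 46.940 + 5.1500 + 12.890 - 89.230 = -24.25 dBm

-24.25 dBm


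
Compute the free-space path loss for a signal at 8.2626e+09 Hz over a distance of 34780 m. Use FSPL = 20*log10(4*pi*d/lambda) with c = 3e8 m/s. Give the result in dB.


lambda = c / f = 3.0000e+08 / 8.2626e+09 = 0.03630818 m
FSPL = 20 * log10(4*pi*34780/0.03630818) = 141.6 dB

141.6 dB


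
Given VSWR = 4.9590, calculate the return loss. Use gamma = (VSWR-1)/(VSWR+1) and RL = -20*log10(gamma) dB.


gamma = (4.9590 - 1) / (4.9590 + 1) = 0.6643732
RL = -20 * log10(0.6643732) = 3.552 dB

3.552 dB


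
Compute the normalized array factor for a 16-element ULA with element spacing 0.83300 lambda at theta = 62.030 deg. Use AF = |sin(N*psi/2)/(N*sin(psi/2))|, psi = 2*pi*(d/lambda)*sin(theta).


psi = 2*pi*0.83300*sin(62.030 deg) = 4.622539 rad
AF = |sin(16*4.622539/2) / (16*sin(4.622539/2))| = 0.05575

0.05575


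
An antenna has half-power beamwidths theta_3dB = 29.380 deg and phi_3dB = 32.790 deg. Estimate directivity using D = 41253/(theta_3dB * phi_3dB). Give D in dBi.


D_linear = 41253 / (29.380 * 32.790) = 42.82154
D_dBi = 10 * log10(42.82154) = 16.32 dBi

16.32 dBi


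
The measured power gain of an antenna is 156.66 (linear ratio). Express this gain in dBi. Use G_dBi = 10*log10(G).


G_dBi = 10 * log10(156.66) = 21.95 dBi

21.95 dBi


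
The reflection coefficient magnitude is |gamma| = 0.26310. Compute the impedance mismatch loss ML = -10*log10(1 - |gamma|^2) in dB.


ML = -10 * log10(1 - 0.26310^2) = -10 * log10(0.93077839) = 0.3115 dB

0.3115 dB


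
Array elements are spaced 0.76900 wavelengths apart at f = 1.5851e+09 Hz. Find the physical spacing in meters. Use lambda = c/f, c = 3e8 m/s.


lambda = c / f = 3.0000e+08 / 1.5851e+09 = 0.1892625 m
d = 0.76900 * 0.1892625 = 0.1455 m

0.1455 m


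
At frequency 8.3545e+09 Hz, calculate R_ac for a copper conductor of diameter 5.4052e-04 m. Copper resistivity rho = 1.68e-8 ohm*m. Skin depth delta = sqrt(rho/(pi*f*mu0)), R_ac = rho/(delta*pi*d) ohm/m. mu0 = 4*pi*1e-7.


delta = sqrt(1.68e-8 / (pi * 8.3545e+09 * 4*pi*1e-7)) = 7.136981e-07 m
R_ac = 1.68e-8 / (7.136981e-07 * pi * 5.4052e-04) = 13.86 ohm/m

13.86 ohm/m


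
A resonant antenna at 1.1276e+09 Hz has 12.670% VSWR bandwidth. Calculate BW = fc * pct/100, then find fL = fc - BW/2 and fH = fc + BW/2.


BW = 1.1276e+09 * 12.670/100 = 1.428669e+08 Hz
fL = 1.1276e+09 - 1.428669e+08/2 = 1.056e+09 Hz
fH = 1.1276e+09 + 1.428669e+08/2 = 1.199e+09 Hz

BW=1.429e+08 Hz, fL=1.056e+09 Hz, fH=1.199e+09 Hz


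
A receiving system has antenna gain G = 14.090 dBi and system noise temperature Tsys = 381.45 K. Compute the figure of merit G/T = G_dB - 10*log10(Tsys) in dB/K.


G/T = 14.090 - 10*log10(381.45) = 14.090 - 25.81438 = -11.72 dB/K

-11.72 dB/K


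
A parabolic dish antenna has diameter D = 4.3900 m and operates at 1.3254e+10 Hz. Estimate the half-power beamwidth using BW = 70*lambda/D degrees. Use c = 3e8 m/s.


lambda = c / f = 3.0000e+08 / 1.3254e+10 = 0.02263468 m
BW = 70 * 0.02263468 / 4.3900 = 0.3609 deg

0.3609 deg


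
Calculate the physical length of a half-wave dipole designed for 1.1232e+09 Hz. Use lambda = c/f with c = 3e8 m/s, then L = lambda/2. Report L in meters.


lambda = c / f = 3.0000e+08 / 1.1232e+09 = 0.2670940 m
L = lambda / 2 = 0.2670940 / 2 = 0.1335 m

0.1335 m


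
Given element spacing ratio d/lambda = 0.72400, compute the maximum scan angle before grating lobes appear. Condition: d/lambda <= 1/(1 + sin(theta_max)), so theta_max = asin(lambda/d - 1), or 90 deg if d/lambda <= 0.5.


lambda/d - 1 = 1/0.72400 - 1 = 0.3812155
theta_max = asin(0.3812155) = 22.41 deg

22.41 deg


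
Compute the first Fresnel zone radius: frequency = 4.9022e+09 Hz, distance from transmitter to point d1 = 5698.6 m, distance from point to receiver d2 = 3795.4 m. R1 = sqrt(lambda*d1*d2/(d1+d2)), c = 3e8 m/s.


lambda = c / f = 3.0000e+08 / 4.9022e+09 = 0.06119701 m
R1 = sqrt(0.06119701 * 5698.6 * 3795.4 / (5698.6 + 3795.4)) = 11.81 m

11.81 m


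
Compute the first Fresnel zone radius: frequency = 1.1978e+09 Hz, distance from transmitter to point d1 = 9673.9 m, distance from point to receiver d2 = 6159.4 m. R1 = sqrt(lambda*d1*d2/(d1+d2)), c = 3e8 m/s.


lambda = c / f = 3.0000e+08 / 1.1978e+09 = 0.2504592 m
R1 = sqrt(0.2504592 * 9673.9 * 6159.4 / (9673.9 + 6159.4)) = 30.70 m

30.70 m


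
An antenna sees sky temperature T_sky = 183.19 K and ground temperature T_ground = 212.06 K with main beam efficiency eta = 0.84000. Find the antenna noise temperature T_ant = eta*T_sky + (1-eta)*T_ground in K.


T_ant = 0.84000 * 183.19 + (1 - 0.84000) * 212.06 = 187.8 K

187.8 K


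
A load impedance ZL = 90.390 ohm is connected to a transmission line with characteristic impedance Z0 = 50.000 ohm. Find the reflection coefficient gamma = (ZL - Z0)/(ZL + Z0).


gamma = (90.390 - 50.000) / (90.390 + 50.000) = 0.2877

0.2877


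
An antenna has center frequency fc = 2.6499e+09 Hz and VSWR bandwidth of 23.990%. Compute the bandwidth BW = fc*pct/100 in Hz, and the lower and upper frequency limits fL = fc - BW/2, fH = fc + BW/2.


BW = 2.6499e+09 * 23.990/100 = 6.357110e+08 Hz
fL = 2.6499e+09 - 6.357110e+08/2 = 2.332e+09 Hz
fH = 2.6499e+09 + 6.357110e+08/2 = 2.968e+09 Hz

BW=6.357e+08 Hz, fL=2.332e+09 Hz, fH=2.968e+09 Hz


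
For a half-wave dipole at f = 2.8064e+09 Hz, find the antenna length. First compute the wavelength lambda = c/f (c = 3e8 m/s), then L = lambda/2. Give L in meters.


lambda = c / f = 3.0000e+08 / 2.8064e+09 = 0.1068985 m
L = lambda / 2 = 0.1068985 / 2 = 0.05345 m

0.05345 m


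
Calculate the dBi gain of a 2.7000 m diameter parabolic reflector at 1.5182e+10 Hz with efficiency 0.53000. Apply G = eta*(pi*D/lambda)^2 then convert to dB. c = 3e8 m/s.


lambda = c / f = 3.0000e+08 / 1.5182e+10 = 0.01976024 m
G_linear = 0.53000 * (pi * 2.7000 / 0.01976024)^2 = 97660.45
G_dBi = 10 * log10(97660.45) = 49.90 dBi

49.90 dBi


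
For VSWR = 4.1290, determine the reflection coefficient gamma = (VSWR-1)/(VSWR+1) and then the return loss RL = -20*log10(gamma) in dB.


gamma = (4.1290 - 1) / (4.1290 + 1) = 0.6100604
RL = -20 * log10(0.6100604) = 4.293 dB

4.293 dB


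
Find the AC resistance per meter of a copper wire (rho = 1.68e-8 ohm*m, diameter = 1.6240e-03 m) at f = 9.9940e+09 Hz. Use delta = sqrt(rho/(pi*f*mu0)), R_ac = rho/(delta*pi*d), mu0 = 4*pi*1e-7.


delta = sqrt(1.68e-8 / (pi * 9.9940e+09 * 4*pi*1e-7)) = 6.525369e-07 m
R_ac = 1.68e-8 / (6.525369e-07 * pi * 1.6240e-03) = 5.046 ohm/m

5.046 ohm/m


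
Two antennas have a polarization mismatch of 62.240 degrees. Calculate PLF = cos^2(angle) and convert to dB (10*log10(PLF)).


PLF_linear = cos^2(62.240 deg) = 0.2169407
PLF_dB = 10 * log10(0.2169407) = -6.637 dB

-6.637 dB


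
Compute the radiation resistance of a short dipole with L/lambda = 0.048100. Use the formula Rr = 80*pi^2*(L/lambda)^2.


Rr = 80 * pi^2 * (0.048100)^2 = 80 * 9.869604 * 2.313610e-03 = 1.827 ohm

1.827 ohm


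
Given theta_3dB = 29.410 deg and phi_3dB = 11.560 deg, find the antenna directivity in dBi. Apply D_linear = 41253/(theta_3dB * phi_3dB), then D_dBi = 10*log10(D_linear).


D_linear = 41253 / (29.410 * 11.560) = 121.3396
D_dBi = 10 * log10(121.3396) = 20.84 dBi

20.84 dBi


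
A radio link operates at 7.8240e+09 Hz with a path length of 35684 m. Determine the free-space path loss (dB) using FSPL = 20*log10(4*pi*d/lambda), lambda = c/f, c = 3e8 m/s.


lambda = c / f = 3.0000e+08 / 7.8240e+09 = 0.03834356 m
FSPL = 20 * log10(4*pi*35684/0.03834356) = 141.4 dB

141.4 dB


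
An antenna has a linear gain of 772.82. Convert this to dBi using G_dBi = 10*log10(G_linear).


G_dBi = 10 * log10(772.82) = 28.88 dBi

28.88 dBi


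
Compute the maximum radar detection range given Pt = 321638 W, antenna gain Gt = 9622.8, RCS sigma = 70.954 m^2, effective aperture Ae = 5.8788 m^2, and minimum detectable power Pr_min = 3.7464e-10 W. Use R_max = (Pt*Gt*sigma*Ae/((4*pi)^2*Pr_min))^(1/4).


R^4 = 321638*9622.8*70.954*5.8788 / ((4*pi)^2 * 3.7464e-10) = 2.182230e+19
R_max = 2.182230e+19^0.25 = 68348 m

68348 m


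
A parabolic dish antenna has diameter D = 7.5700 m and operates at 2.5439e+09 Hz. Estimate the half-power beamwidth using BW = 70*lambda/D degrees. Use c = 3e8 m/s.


lambda = c / f = 3.0000e+08 / 2.5439e+09 = 0.1179292 m
BW = 70 * 0.1179292 / 7.5700 = 1.090 deg

1.090 deg


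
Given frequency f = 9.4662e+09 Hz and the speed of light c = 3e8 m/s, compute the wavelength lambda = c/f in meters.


lambda = c / f = 3.0000e+08 / 9.4662e+09 = 0.03169 m

0.03169 m


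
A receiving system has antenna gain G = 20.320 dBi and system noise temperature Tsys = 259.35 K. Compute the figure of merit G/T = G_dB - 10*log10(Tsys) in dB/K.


G/T = 20.320 - 10*log10(259.35) = 20.320 - 24.13886 = -3.819 dB/K

-3.819 dB/K


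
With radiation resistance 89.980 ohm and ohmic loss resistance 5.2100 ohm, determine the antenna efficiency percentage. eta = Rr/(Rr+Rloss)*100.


eta = 89.980 / (89.980 + 5.2100) * 100 = 94.53%

94.53%


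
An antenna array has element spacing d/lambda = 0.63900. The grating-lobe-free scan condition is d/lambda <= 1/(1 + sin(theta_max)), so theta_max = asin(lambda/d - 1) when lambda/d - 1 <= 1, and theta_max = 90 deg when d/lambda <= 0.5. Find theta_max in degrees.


lambda/d - 1 = 1/0.63900 - 1 = 0.5649452
theta_max = asin(0.5649452) = 34.40 deg

34.40 deg


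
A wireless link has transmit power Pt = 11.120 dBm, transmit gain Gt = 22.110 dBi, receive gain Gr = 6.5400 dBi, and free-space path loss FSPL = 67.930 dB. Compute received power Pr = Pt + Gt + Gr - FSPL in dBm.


Pr = 11.120 + 22.110 + 6.5400 - 67.930 = -28.16 dBm

-28.16 dBm


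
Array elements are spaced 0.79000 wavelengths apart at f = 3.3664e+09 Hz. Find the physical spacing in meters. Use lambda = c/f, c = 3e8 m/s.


lambda = c / f = 3.0000e+08 / 3.3664e+09 = 0.08911597 m
d = 0.79000 * 0.08911597 = 0.07040 m

0.07040 m


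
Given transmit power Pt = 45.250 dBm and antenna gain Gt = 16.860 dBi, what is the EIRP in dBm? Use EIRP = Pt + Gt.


EIRP = Pt + Gt = 45.250 + 16.860 = 62.11 dBm

62.11 dBm


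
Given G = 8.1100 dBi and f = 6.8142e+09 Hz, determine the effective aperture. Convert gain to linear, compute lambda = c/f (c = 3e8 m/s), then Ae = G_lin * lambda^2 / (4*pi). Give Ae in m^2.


lambda = c / f = 3.0000e+08 / 6.8142e+09 = 0.04402571 m
G_linear = 10^(8.1100/10) = 6.471426
Ae = G_linear * lambda^2 / (4*pi) = 6.471426 * 0.04402571^2 / (4*pi) = 9.982e-04 m^2

9.982e-04 m^2


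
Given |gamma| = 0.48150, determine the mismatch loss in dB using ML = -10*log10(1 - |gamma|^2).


ML = -10 * log10(1 - 0.48150^2) = -10 * log10(0.76815775) = 1.145 dB

1.145 dB


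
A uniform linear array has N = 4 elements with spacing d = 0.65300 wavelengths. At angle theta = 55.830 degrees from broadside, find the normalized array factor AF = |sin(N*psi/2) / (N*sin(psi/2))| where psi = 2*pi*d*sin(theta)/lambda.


psi = 2*pi*0.65300*sin(55.830 deg) = 3.394652 rad
AF = |sin(4*3.394652/2) / (4*sin(3.394652/2))| = 0.1222

0.1222


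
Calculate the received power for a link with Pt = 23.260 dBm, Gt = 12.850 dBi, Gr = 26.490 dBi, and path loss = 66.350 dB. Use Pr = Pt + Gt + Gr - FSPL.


Pr = 23.260 + 12.850 + 26.490 - 66.350 = -3.75 dBm

-3.75 dBm


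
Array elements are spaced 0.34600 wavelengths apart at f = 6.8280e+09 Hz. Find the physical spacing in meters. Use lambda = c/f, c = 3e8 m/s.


lambda = c / f = 3.0000e+08 / 6.8280e+09 = 0.04393673 m
d = 0.34600 * 0.04393673 = 0.01520 m

0.01520 m


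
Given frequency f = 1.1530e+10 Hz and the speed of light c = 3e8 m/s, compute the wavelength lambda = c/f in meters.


lambda = c / f = 3.0000e+08 / 1.1530e+10 = 0.02602 m

0.02602 m


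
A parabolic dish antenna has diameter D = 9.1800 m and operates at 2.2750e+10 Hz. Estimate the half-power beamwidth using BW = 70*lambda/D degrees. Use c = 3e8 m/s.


lambda = c / f = 3.0000e+08 / 2.2750e+10 = 0.01318681 m
BW = 70 * 0.01318681 / 9.1800 = 0.1006 deg

0.1006 deg


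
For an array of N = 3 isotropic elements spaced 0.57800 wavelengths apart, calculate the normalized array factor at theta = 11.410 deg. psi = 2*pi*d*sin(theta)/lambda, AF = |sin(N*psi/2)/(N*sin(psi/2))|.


psi = 2*pi*0.57800*sin(11.410 deg) = 0.7184498 rad
AF = |sin(3*0.7184498/2) / (3*sin(0.7184498/2))| = 0.8352

0.8352


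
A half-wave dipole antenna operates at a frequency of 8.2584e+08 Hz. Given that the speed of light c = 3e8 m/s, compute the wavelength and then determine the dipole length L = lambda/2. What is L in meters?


lambda = c / f = 3.0000e+08 / 8.2584e+08 = 0.3632665 m
L = lambda / 2 = 0.3632665 / 2 = 0.1816 m

0.1816 m


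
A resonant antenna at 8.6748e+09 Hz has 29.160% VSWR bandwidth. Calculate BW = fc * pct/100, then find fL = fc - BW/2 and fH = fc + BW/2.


BW = 8.6748e+09 * 29.160/100 = 2.529572e+09 Hz
fL = 8.6748e+09 - 2.529572e+09/2 = 7.410e+09 Hz
fH = 8.6748e+09 + 2.529572e+09/2 = 9.940e+09 Hz

BW=2.530e+09 Hz, fL=7.410e+09 Hz, fH=9.940e+09 Hz


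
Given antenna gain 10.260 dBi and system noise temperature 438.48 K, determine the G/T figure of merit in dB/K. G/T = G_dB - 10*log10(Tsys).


G/T = 10.260 - 10*log10(438.48) = 10.260 - 26.41950 = -16.16 dB/K

-16.16 dB/K


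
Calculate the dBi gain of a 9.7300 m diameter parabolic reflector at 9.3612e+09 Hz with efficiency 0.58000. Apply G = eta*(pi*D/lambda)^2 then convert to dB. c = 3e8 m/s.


lambda = c / f = 3.0000e+08 / 9.3612e+09 = 0.03204717 m
G_linear = 0.58000 * (pi * 9.7300 / 0.03204717)^2 = 527684.2
G_dBi = 10 * log10(527684.2) = 57.22 dBi

57.22 dBi


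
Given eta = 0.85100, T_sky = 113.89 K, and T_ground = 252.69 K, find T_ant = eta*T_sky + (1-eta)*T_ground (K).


T_ant = 0.85100 * 113.89 + (1 - 0.85100) * 252.69 = 134.6 K

134.6 K


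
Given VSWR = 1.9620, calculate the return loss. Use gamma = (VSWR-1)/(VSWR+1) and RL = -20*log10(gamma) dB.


gamma = (1.9620 - 1) / (1.9620 + 1) = 0.3247806
RL = -20 * log10(0.3247806) = 9.768 dB

9.768 dB


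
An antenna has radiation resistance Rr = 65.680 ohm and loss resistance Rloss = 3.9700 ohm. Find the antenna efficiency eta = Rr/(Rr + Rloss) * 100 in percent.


eta = 65.680 / (65.680 + 3.9700) * 100 = 94.30%

94.30%


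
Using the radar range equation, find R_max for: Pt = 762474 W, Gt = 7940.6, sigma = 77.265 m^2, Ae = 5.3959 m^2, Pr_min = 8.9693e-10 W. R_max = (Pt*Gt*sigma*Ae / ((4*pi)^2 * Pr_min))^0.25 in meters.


R^4 = 762474*7940.6*77.265*5.3959 / ((4*pi)^2 * 8.9693e-10) = 1.782160e+19
R_max = 1.782160e+19^0.25 = 64974 m

64974 m


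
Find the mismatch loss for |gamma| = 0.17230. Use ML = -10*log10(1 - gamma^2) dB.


ML = -10 * log10(1 - 0.17230^2) = -10 * log10(0.97031271) = 0.1309 dB

0.1309 dB


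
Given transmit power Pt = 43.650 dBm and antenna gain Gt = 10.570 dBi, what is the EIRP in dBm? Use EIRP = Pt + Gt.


EIRP = Pt + Gt = 43.650 + 10.570 = 54.22 dBm

54.22 dBm


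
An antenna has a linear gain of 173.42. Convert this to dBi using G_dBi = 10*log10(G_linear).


G_dBi = 10 * log10(173.42) = 22.39 dBi

22.39 dBi


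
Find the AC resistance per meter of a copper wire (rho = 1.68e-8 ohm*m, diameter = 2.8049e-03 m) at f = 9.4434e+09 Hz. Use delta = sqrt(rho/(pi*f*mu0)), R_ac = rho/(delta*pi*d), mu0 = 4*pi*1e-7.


delta = sqrt(1.68e-8 / (pi * 9.4434e+09 * 4*pi*1e-7)) = 6.712906e-07 m
R_ac = 1.68e-8 / (6.712906e-07 * pi * 2.8049e-03) = 2.840 ohm/m

2.840 ohm/m


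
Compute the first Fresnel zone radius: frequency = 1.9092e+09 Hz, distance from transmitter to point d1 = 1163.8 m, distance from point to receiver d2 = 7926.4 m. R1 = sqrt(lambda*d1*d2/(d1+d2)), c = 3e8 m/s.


lambda = c / f = 3.0000e+08 / 1.9092e+09 = 0.1571339 m
R1 = sqrt(0.1571339 * 1163.8 * 7926.4 / (1163.8 + 7926.4)) = 12.63 m

12.63 m


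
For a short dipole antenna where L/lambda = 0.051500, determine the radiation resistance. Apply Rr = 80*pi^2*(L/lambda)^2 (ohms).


Rr = 80 * pi^2 * (0.051500)^2 = 80 * 9.869604 * 2.652250e-03 = 2.094 ohm

2.094 ohm


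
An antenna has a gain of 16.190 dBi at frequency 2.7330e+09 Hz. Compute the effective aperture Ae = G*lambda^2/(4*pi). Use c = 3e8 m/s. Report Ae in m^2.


lambda = c / f = 3.0000e+08 / 2.7330e+09 = 0.1097695 m
G_linear = 10^(16.190/10) = 41.59106
Ae = G_linear * lambda^2 / (4*pi) = 41.59106 * 0.1097695^2 / (4*pi) = 0.03988 m^2

0.03988 m^2


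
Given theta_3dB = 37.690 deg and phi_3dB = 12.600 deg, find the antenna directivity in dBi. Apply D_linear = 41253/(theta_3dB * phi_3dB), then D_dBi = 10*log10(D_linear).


D_linear = 41253 / (37.690 * 12.600) = 86.86781
D_dBi = 10 * log10(86.86781) = 19.39 dBi

19.39 dBi


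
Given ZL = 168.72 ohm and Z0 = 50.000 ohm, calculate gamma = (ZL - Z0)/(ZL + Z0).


gamma = (168.72 - 50.000) / (168.72 + 50.000) = 0.5428

0.5428


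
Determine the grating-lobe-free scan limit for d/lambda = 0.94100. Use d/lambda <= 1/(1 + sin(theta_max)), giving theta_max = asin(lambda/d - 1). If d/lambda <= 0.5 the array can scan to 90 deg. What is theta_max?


lambda/d - 1 = 1/0.94100 - 1 = 0.06269926
theta_max = asin(0.06269926) = 3.595 deg

3.595 deg


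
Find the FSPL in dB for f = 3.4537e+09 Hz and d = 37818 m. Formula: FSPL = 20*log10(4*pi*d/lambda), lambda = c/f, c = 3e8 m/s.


lambda = c / f = 3.0000e+08 / 3.4537e+09 = 0.08686336 m
FSPL = 20 * log10(4*pi*37818/0.08686336) = 134.8 dB

134.8 dB


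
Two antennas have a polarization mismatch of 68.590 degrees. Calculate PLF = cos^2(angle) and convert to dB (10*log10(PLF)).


PLF_linear = cos^2(68.590 deg) = 0.1332537
PLF_dB = 10 * log10(0.1332537) = -8.753 dB

-8.753 dB


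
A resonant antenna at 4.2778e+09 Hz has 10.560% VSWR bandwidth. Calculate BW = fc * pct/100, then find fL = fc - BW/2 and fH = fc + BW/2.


BW = 4.2778e+09 * 10.560/100 = 4.517357e+08 Hz
fL = 4.2778e+09 - 4.517357e+08/2 = 4.052e+09 Hz
fH = 4.2778e+09 + 4.517357e+08/2 = 4.504e+09 Hz

BW=4.517e+08 Hz, fL=4.052e+09 Hz, fH=4.504e+09 Hz


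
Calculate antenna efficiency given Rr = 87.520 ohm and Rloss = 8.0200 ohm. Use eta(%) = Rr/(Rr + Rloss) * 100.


eta = 87.520 / (87.520 + 8.0200) * 100 = 91.61%

91.61%


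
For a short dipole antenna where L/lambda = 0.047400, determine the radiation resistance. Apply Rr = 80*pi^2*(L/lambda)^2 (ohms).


Rr = 80 * pi^2 * (0.047400)^2 = 80 * 9.869604 * 2.246760e-03 = 1.774 ohm

1.774 ohm


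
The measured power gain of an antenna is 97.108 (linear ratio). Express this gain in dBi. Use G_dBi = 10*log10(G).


G_dBi = 10 * log10(97.108) = 19.87 dBi

19.87 dBi


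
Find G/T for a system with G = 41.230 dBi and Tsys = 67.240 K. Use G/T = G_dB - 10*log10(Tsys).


G/T = 41.230 - 10*log10(67.240) = 41.230 - 18.27628 = 22.95 dB/K

22.95 dB/K


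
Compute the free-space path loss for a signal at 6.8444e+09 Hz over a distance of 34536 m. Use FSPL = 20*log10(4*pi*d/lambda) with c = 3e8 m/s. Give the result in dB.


lambda = c / f = 3.0000e+08 / 6.8444e+09 = 0.04383145 m
FSPL = 20 * log10(4*pi*34536/0.04383145) = 139.9 dB

139.9 dB


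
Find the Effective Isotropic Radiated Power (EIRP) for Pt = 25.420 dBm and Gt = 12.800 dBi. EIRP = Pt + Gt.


EIRP = Pt + Gt = 25.420 + 12.800 = 38.22 dBm

38.22 dBm


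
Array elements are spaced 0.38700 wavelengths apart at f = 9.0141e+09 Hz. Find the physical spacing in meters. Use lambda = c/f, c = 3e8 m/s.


lambda = c / f = 3.0000e+08 / 9.0141e+09 = 0.03328119 m
d = 0.38700 * 0.03328119 = 0.01288 m

0.01288 m


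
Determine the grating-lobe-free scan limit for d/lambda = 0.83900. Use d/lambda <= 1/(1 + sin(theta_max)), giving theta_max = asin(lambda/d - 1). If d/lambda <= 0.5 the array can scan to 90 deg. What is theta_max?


lambda/d - 1 = 1/0.83900 - 1 = 0.1918951
theta_max = asin(0.1918951) = 11.06 deg

11.06 deg


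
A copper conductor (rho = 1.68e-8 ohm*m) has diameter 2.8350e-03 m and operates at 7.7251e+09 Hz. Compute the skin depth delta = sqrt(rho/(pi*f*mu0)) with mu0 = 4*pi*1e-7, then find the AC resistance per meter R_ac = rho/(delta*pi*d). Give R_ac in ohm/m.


delta = sqrt(1.68e-8 / (pi * 7.7251e+09 * 4*pi*1e-7)) = 7.422030e-07 m
R_ac = 1.68e-8 / (7.422030e-07 * pi * 2.8350e-03) = 2.541 ohm/m

2.541 ohm/m


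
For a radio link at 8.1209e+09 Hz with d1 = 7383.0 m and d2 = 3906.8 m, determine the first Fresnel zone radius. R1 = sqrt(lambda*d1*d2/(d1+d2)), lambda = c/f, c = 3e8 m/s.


lambda = c / f = 3.0000e+08 / 8.1209e+09 = 0.03694172 m
R1 = sqrt(0.03694172 * 7383.0 * 3906.8 / (7383.0 + 3906.8)) = 9.715 m

9.715 m


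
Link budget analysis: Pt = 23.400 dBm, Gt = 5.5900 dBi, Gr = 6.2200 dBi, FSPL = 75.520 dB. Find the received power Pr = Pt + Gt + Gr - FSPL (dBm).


Pr = 23.400 + 5.5900 + 6.2200 - 75.520 = -40.31 dBm

-40.31 dBm


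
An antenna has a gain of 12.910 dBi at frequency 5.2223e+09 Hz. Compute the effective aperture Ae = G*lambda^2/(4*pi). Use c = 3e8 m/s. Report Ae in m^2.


lambda = c / f = 3.0000e+08 / 5.2223e+09 = 0.05744595 m
G_linear = 10^(12.910/10) = 19.54339
Ae = G_linear * lambda^2 / (4*pi) = 19.54339 * 0.05744595^2 / (4*pi) = 5.132e-03 m^2

5.132e-03 m^2


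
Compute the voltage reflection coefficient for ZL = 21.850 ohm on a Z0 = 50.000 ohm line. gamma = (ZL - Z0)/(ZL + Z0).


gamma = (21.850 - 50.000) / (21.850 + 50.000) = -0.3918

-0.3918


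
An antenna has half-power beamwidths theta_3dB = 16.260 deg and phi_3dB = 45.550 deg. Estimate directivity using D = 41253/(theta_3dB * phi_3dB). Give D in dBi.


D_linear = 41253 / (16.260 * 45.550) = 55.69890
D_dBi = 10 * log10(55.69890) = 17.46 dBi

17.46 dBi


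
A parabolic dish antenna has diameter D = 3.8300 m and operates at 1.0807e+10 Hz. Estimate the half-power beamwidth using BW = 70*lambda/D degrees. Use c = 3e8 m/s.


lambda = c / f = 3.0000e+08 / 1.0807e+10 = 0.02775979 m
BW = 70 * 0.02775979 / 3.8300 = 0.5074 deg

0.5074 deg


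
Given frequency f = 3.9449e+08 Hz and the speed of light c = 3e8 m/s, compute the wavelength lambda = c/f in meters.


lambda = c / f = 3.0000e+08 / 3.9449e+08 = 0.7605 m

0.7605 m


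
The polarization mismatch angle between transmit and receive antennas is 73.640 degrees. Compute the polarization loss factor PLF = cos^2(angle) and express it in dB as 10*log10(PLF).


PLF_linear = cos^2(73.640 deg) = 0.07933892
PLF_dB = 10 * log10(0.07933892) = -11.01 dB

-11.01 dB


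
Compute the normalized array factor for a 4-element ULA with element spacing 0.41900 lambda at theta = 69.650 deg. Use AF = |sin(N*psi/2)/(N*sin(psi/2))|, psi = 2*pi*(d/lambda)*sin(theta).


psi = 2*pi*0.41900*sin(69.650 deg) = 2.468340 rad
AF = |sin(4*2.468340/2) / (4*sin(2.468340/2))| = 0.2582

0.2582


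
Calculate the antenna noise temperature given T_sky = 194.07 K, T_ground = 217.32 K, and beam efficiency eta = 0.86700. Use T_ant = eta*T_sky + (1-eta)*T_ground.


T_ant = 0.86700 * 194.07 + (1 - 0.86700) * 217.32 = 197.2 K

197.2 K


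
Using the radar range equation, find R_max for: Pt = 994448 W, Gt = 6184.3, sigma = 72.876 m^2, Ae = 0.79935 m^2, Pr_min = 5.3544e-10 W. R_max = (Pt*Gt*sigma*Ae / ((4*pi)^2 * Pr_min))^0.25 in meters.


R^4 = 994448*6184.3*72.876*0.79935 / ((4*pi)^2 * 5.3544e-10) = 4.237050e+18
R_max = 4.237050e+18^0.25 = 45370 m

45370 m


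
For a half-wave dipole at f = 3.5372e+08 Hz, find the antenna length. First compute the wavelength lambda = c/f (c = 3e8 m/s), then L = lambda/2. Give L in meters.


lambda = c / f = 3.0000e+08 / 3.5372e+08 = 0.8481285 m
L = lambda / 2 = 0.8481285 / 2 = 0.4241 m

0.4241 m


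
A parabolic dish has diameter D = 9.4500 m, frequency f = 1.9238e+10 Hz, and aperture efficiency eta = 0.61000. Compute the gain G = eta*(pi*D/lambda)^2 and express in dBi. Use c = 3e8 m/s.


lambda = c / f = 3.0000e+08 / 1.9238e+10 = 0.01559414 m
G_linear = 0.61000 * (pi * 9.4500 / 0.01559414)^2 = 2.210906e+06
G_dBi = 10 * log10(2.210906e+06) = 63.45 dBi

63.45 dBi


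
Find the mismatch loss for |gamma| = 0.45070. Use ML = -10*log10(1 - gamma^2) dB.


ML = -10 * log10(1 - 0.45070^2) = -10 * log10(0.79686951) = 0.9861 dB

0.9861 dB


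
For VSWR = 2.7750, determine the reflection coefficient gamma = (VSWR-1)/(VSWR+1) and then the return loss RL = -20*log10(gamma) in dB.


gamma = (2.7750 - 1) / (2.7750 + 1) = 0.4701987
RL = -20 * log10(0.4701987) = 6.554 dB

6.554 dB


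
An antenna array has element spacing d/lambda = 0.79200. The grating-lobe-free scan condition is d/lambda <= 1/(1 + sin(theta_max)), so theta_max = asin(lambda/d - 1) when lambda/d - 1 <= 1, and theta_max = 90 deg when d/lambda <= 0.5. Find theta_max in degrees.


lambda/d - 1 = 1/0.79200 - 1 = 0.2626263
theta_max = asin(0.2626263) = 15.23 deg

15.23 deg


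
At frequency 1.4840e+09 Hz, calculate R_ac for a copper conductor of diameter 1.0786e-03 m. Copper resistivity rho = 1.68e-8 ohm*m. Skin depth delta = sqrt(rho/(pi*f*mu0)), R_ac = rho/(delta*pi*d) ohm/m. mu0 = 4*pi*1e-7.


delta = sqrt(1.68e-8 / (pi * 1.4840e+09 * 4*pi*1e-7)) = 1.693393e-06 m
R_ac = 1.68e-8 / (1.693393e-06 * pi * 1.0786e-03) = 2.928 ohm/m

2.928 ohm/m


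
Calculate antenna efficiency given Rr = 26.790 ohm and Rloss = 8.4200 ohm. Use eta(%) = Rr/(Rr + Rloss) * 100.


eta = 26.790 / (26.790 + 8.4200) * 100 = 76.09%

76.09%


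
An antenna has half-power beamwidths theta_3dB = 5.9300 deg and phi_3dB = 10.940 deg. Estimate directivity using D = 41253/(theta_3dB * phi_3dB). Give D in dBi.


D_linear = 41253 / (5.9300 * 10.940) = 635.8922
D_dBi = 10 * log10(635.8922) = 28.03 dBi

28.03 dBi


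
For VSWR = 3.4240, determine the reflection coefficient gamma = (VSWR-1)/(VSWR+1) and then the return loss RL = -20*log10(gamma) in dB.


gamma = (3.4240 - 1) / (3.4240 + 1) = 0.5479204
RL = -20 * log10(0.5479204) = 5.226 dB

5.226 dB


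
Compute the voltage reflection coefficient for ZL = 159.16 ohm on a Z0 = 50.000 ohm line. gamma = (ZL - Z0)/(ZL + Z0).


gamma = (159.16 - 50.000) / (159.16 + 50.000) = 0.5219

0.5219


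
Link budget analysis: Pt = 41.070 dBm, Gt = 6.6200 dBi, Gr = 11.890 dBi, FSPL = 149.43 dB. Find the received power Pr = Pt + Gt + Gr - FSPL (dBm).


Pr = 41.070 + 6.6200 + 11.890 - 149.43 = -89.85 dBm

-89.85 dBm


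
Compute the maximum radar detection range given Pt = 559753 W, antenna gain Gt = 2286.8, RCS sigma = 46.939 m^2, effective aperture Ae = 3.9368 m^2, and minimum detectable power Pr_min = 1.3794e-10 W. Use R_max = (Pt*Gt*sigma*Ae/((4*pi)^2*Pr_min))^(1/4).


R^4 = 559753*2286.8*46.939*3.9368 / ((4*pi)^2 * 1.3794e-10) = 1.085905e+19
R_max = 1.085905e+19^0.25 = 57405 m

57405 m


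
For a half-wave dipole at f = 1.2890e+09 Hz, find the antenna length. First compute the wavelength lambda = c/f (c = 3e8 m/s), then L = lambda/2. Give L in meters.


lambda = c / f = 3.0000e+08 / 1.2890e+09 = 0.2327386 m
L = lambda / 2 = 0.2327386 / 2 = 0.1164 m

0.1164 m


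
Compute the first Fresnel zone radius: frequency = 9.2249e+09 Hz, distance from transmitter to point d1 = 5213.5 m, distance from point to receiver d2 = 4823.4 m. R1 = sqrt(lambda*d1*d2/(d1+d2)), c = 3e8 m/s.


lambda = c / f = 3.0000e+08 / 9.2249e+09 = 0.03252068 m
R1 = sqrt(0.03252068 * 5213.5 * 4823.4 / (5213.5 + 4823.4)) = 9.027 m

9.027 m


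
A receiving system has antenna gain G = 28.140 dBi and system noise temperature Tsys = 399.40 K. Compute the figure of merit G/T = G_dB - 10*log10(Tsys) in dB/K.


G/T = 28.140 - 10*log10(399.40) = 28.140 - 26.01408 = 2.126 dB/K

2.126 dB/K


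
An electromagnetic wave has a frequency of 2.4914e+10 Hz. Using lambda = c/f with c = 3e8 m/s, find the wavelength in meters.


lambda = c / f = 3.0000e+08 / 2.4914e+10 = 0.01204 m

0.01204 m


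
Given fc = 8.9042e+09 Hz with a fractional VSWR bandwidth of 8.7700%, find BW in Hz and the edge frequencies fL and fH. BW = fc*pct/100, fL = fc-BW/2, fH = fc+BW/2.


BW = 8.9042e+09 * 8.7700/100 = 7.808983e+08 Hz
fL = 8.9042e+09 - 7.808983e+08/2 = 8.514e+09 Hz
fH = 8.9042e+09 + 7.808983e+08/2 = 9.295e+09 Hz

BW=7.809e+08 Hz, fL=8.514e+09 Hz, fH=9.295e+09 Hz


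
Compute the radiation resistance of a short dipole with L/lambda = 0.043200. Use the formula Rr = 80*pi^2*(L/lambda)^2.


Rr = 80 * pi^2 * (0.043200)^2 = 80 * 9.869604 * 1.866240e-03 = 1.474 ohm

1.474 ohm


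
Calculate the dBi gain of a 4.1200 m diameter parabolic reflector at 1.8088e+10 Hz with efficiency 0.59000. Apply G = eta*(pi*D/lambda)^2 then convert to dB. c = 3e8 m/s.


lambda = c / f = 3.0000e+08 / 1.8088e+10 = 0.01658558 m
G_linear = 0.59000 * (pi * 4.1200 / 0.01658558)^2 = 359322.9
G_dBi = 10 * log10(359322.9) = 55.55 dBi

55.55 dBi


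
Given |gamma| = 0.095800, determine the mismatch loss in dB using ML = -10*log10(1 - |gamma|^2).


ML = -10 * log10(1 - 0.095800^2) = -10 * log10(0.99082236) = 0.04004 dB

0.04004 dB


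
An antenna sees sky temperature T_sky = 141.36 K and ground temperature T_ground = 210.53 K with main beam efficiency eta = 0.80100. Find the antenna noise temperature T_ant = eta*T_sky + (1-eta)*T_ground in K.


T_ant = 0.80100 * 141.36 + (1 - 0.80100) * 210.53 = 155.1 K

155.1 K


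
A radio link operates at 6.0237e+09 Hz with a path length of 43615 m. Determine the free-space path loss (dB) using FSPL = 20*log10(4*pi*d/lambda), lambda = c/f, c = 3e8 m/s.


lambda = c / f = 3.0000e+08 / 6.0237e+09 = 0.04980328 m
FSPL = 20 * log10(4*pi*43615/0.04980328) = 140.8 dB

140.8 dB


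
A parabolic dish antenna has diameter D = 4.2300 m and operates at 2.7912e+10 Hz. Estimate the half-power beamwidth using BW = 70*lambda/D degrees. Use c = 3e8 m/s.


lambda = c / f = 3.0000e+08 / 2.7912e+10 = 0.01074807 m
BW = 70 * 0.01074807 / 4.2300 = 0.1779 deg

0.1779 deg


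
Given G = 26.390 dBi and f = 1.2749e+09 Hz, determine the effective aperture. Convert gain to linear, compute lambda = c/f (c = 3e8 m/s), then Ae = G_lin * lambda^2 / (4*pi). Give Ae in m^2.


lambda = c / f = 3.0000e+08 / 1.2749e+09 = 0.2353126 m
G_linear = 10^(26.390/10) = 435.5119
Ae = G_linear * lambda^2 / (4*pi) = 435.5119 * 0.2353126^2 / (4*pi) = 1.919 m^2

1.919 m^2


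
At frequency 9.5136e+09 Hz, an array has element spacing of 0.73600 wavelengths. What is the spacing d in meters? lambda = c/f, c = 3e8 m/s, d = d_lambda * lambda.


lambda = c / f = 3.0000e+08 / 9.5136e+09 = 0.03153380 m
d = 0.73600 * 0.03153380 = 0.02321 m

0.02321 m


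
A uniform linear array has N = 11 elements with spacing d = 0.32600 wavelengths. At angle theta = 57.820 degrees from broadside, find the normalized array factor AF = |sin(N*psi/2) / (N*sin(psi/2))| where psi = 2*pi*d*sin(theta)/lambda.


psi = 2*pi*0.32600*sin(57.820 deg) = 1.733654 rad
AF = |sin(11*1.733654/2) / (11*sin(1.733654/2))| = 0.01313

0.01313


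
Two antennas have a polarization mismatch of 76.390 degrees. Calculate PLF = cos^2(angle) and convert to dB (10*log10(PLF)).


PLF_linear = cos^2(76.390 deg) = 0.05537162
PLF_dB = 10 * log10(0.05537162) = -12.57 dB

-12.57 dB


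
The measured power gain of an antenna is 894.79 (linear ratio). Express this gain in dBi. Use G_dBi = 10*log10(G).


G_dBi = 10 * log10(894.79) = 29.52 dBi

29.52 dBi


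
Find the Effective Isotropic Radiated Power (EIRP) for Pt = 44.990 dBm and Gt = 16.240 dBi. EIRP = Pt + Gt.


EIRP = Pt + Gt = 44.990 + 16.240 = 61.23 dBm

61.23 dBm


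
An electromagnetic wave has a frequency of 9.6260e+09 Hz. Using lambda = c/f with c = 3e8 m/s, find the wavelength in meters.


lambda = c / f = 3.0000e+08 / 9.6260e+09 = 0.03117 m

0.03117 m


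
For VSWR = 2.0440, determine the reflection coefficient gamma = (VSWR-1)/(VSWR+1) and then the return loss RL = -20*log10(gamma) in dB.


gamma = (2.0440 - 1) / (2.0440 + 1) = 0.3429698
RL = -20 * log10(0.3429698) = 9.295 dB

9.295 dB


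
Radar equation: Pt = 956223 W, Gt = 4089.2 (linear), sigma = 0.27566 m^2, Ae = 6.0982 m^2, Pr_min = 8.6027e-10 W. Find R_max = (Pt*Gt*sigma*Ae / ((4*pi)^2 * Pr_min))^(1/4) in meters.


R^4 = 956223*4089.2*0.27566*6.0982 / ((4*pi)^2 * 8.6027e-10) = 4.838586e+16
R_max = 4.838586e+16^0.25 = 14831 m

14831 m


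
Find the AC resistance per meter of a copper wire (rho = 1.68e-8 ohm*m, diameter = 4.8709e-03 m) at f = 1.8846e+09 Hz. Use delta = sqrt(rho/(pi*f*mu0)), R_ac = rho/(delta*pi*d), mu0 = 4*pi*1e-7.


delta = sqrt(1.68e-8 / (pi * 1.8846e+09 * 4*pi*1e-7)) = 1.502675e-06 m
R_ac = 1.68e-8 / (1.502675e-06 * pi * 4.8709e-03) = 0.7306 ohm/m

0.7306 ohm/m


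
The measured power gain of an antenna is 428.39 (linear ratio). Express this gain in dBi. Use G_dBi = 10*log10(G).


G_dBi = 10 * log10(428.39) = 26.32 dBi

26.32 dBi


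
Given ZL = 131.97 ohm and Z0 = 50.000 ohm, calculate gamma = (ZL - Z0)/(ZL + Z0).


gamma = (131.97 - 50.000) / (131.97 + 50.000) = 0.4505

0.4505


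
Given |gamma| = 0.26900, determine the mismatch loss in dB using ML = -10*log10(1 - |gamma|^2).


ML = -10 * log10(1 - 0.26900^2) = -10 * log10(0.927639) = 0.3262 dB

0.3262 dB


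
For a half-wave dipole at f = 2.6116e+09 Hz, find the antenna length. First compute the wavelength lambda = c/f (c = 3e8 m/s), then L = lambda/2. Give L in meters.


lambda = c / f = 3.0000e+08 / 2.6116e+09 = 0.1148721 m
L = lambda / 2 = 0.1148721 / 2 = 0.05744 m

0.05744 m


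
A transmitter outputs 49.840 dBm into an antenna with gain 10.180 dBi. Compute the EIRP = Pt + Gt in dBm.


EIRP = Pt + Gt = 49.840 + 10.180 = 60.02 dBm

60.02 dBm


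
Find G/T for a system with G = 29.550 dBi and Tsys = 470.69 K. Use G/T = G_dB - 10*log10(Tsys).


G/T = 29.550 - 10*log10(470.69) = 29.550 - 26.72735 = 2.823 dB/K

2.823 dB/K


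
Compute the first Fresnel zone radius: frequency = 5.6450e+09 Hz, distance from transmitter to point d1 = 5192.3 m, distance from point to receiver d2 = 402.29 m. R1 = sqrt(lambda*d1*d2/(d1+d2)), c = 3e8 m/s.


lambda = c / f = 3.0000e+08 / 5.6450e+09 = 0.05314438 m
R1 = sqrt(0.05314438 * 5192.3 * 402.29 / (5192.3 + 402.29)) = 4.454 m

4.454 m


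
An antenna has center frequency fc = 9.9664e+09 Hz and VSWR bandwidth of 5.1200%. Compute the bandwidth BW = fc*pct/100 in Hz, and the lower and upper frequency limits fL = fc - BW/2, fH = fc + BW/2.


BW = 9.9664e+09 * 5.1200/100 = 5.102797e+08 Hz
fL = 9.9664e+09 - 5.102797e+08/2 = 9.711e+09 Hz
fH = 9.9664e+09 + 5.102797e+08/2 = 1.022e+10 Hz

BW=5.103e+08 Hz, fL=9.711e+09 Hz, fH=1.022e+10 Hz


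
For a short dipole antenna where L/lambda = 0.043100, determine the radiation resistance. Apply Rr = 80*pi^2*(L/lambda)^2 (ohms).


Rr = 80 * pi^2 * (0.043100)^2 = 80 * 9.869604 * 1.857610e-03 = 1.467 ohm

1.467 ohm


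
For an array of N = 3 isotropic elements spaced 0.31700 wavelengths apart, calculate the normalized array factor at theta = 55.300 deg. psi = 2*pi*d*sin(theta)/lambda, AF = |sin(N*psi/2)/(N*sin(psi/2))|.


psi = 2*pi*0.31700*sin(55.300 deg) = 1.637522 rad
AF = |sin(3*1.637522/2) / (3*sin(1.637522/2))| = 0.2889

0.2889


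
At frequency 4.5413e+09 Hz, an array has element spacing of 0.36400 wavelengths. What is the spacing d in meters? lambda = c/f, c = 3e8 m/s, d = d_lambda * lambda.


lambda = c / f = 3.0000e+08 / 4.5413e+09 = 0.06606038 m
d = 0.36400 * 0.06606038 = 0.02405 m

0.02405 m


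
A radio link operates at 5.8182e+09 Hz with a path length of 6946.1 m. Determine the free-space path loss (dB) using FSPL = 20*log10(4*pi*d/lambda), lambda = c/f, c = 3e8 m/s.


lambda = c / f = 3.0000e+08 / 5.8182e+09 = 0.05156234 m
FSPL = 20 * log10(4*pi*6946.1/0.05156234) = 124.6 dB

124.6 dB


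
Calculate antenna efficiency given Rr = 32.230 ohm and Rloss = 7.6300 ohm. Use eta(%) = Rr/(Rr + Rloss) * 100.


eta = 32.230 / (32.230 + 7.6300) * 100 = 80.86%

80.86%


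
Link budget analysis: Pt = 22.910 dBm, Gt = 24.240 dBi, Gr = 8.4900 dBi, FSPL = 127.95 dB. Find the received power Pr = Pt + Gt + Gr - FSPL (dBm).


Pr = 22.910 + 24.240 + 8.4900 - 127.95 = -72.31 dBm

-72.31 dBm


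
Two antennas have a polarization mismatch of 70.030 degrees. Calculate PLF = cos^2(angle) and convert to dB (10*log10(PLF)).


PLF_linear = cos^2(70.030 deg) = 0.1166414
PLF_dB = 10 * log10(0.1166414) = -9.331 dB

-9.331 dB


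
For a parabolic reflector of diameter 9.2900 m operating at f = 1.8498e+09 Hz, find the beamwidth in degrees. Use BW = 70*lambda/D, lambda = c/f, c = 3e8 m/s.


lambda = c / f = 3.0000e+08 / 1.8498e+09 = 0.1621797 m
BW = 70 * 0.1621797 / 9.2900 = 1.222 deg

1.222 deg


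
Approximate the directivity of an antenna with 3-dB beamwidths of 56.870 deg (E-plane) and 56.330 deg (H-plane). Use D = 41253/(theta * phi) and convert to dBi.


D_linear = 41253 / (56.870 * 56.330) = 12.87753
D_dBi = 10 * log10(12.87753) = 11.10 dBi

11.10 dBi


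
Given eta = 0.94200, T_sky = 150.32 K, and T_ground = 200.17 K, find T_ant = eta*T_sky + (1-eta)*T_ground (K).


T_ant = 0.94200 * 150.32 + (1 - 0.94200) * 200.17 = 153.2 K

153.2 K


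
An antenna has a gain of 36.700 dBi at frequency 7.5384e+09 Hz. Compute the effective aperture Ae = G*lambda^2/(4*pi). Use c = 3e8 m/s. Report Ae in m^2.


lambda = c / f = 3.0000e+08 / 7.5384e+09 = 0.03979624 m
G_linear = 10^(36.700/10) = 4677.351
Ae = G_linear * lambda^2 / (4*pi) = 4677.351 * 0.03979624^2 / (4*pi) = 0.5895 m^2

0.5895 m^2
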